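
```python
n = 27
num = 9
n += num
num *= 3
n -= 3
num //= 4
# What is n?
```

Trace:
`n = 27` → n = 27
`num = 9` → num = 9
`n += num` → n = 36
`num *= 3` → num = 27
`n -= 3` → n = 33
`num //= 4` → num = 6
So n = 33

Answer: 33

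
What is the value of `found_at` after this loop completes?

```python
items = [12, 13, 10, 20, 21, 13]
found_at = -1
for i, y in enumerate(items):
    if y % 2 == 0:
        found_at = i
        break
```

First even number index in [12, 13, 10, 20, 21, 13]
`found_at` takes the values: -1 → 0

Answer: 0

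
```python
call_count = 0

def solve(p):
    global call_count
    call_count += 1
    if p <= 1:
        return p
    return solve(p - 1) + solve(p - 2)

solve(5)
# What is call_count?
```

Calls(p) = 1 + Calls(p-1) + Calls(p-2); Calls(0)=Calls(1)=1. For p=5 this gives 15.

Answer: 15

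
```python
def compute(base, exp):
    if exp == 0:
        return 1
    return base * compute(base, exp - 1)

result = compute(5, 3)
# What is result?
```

compute(5, 3) = 5 * 5 * 5 = 125

Answer: 125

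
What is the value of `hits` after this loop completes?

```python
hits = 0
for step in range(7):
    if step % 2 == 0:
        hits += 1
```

Count numbers divisible by 2 in range(7)
`hits` takes the values: 0 → 1 → 2 → 3 → 4

Answer: 4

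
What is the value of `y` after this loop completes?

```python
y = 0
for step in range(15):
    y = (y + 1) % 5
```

Increment mod 5, 15 times = 0
`y` takes the values: 0 → 1 → 2 → 3 → 4 → 0 → 1 → 2 → 3 → 4 → 0 → 1 → 2 → 3 → 4 → 0

Answer: 0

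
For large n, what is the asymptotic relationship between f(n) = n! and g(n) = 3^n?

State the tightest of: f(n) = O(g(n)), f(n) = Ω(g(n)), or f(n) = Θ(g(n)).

n! vs 3^n: f(n) = Ω(g(n)) but not O(g(n)) — n! grows strictly faster than 3^n.

Answer: f(n) = Ω(g(n)) but not O(g(n)) — n! grows strictly faster than 3^n.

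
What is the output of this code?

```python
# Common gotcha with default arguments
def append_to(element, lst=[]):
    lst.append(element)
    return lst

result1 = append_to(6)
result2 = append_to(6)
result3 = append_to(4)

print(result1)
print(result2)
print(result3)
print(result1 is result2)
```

Key concept: mutable default argument gotcha.
Step by step:
`result1 = append_to(6)` → result1 = [6]
`result2 = append_to(6)` → result1 = [6, 6] (same object as result2); result2 = [6, 6] (same object as result1)
`result3 = append_to(4)` → result1 = [6, 6, 4] (same object as result2, result3); result2 = [6, 6, 4] (same object as result1, result3); result3 = [6, 6, 4] (same object as result1, result2)
`print(result1)` → prints [6, 6, 4]
`print(result2)` → prints [6, 6, 4]
`print(result3)` → prints [6, 6, 4]
`print(result1 is result2)` → prints True

Answer:
[6, 6, 4]
[6, 6, 4]
[6, 6, 4]
True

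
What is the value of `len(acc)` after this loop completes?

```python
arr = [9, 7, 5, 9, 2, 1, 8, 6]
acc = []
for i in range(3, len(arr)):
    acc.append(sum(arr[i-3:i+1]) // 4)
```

Number of 4-element averages
`acc` takes the values: [] → [7] → [7, 5] → [7, 5, 4] → [7, 5, 4, 5] → [7, 5, 4, 5, 4]
So `len(acc)` = 5

Answer: 5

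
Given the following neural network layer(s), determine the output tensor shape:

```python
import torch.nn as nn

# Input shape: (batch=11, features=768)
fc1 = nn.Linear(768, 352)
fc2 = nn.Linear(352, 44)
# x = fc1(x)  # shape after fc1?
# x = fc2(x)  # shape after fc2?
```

Input: (11, 768) -> after fc1: (11, 352) -> Output: (11, 44)

Answer: (11, 44)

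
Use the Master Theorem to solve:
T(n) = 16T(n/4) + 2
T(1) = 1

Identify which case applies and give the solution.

a=16, b=4, f(n)=2. log_4(16) = 2. Since c=0 < 2, Case 1 applies: T(n) = Θ(n^log_b(a)) = O(n^2).

Answer: O(n^2) - Case 1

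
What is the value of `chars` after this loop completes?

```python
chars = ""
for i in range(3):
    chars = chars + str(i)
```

Concatenate digits 0 to 2
`chars` takes the values: "" → "0" → "01" → "012"

Answer: "012"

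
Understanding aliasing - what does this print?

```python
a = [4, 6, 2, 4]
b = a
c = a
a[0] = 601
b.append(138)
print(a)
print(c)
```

Key concept: multiple aliases.
Step by step:
`a = [4, 6, 2, 4]` → a = [4, 6, 2, 4]
`b = a` → b = [4, 6, 2, 4] (same object as a)
`c = a` → c = [4, 6, 2, 4] (same object as a, b)
`a[0] = 601` → a = [601, 6, 2, 4] (same object as b, c); b = [601, 6, 2, 4] (same object as a, c); c = [601, 6, 2, 4] (same object as a, b)
`b.append(138)` → a = [601, 6, 2, 4, 138] (same object as b, c); b = [601, 6, 2, 4, 138] (same object as a, c); c = [601, 6, 2, 4, 138] (same object as a, b)
`print(a)` → prints [601, 6, 2, 4, 138]
`print(c)` → prints [601, 6, 2, 4, 138]

Answer:
[601, 6, 2, 4, 138]
[601, 6, 2, 4, 138]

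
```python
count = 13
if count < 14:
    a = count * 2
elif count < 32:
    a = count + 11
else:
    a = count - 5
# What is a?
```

Trace:
`count = 13` → count = 13
`if count < 14: ...` → count < 14 is True → a = 26
So a = 26

Answer: 26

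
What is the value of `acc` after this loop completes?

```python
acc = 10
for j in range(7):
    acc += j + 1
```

Start at 10, add 1 to 7 = 38
`acc` takes the values: 10 → 11 → 13 → 16 → 20 → 25 → 31 → 38

Answer: 38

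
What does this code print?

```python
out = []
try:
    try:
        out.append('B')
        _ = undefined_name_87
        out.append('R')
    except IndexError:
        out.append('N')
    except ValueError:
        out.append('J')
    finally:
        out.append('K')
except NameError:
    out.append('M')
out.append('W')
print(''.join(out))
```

Execution trace: 'B' (try body) → 'K' (finally) → 'M' (outer except NameError) → 'W' (after the try/except). Output: BKMW

Answer: BKMW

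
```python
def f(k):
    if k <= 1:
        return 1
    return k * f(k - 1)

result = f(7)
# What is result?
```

f(7) = 7 * 6 * 5 * 4 * 3 * 2 * 1 = 5040

Answer: 5040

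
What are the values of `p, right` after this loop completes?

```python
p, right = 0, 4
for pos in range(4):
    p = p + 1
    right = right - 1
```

p goes 0→4, right goes 4→0
`p, right` takes the values: (0, 4) → (1, 4) → (1, 3) → (2, 3) → (2, 2) → (3, 2) → (3, 1) → (4, 1) → (4, 0)

Answer: 4, 0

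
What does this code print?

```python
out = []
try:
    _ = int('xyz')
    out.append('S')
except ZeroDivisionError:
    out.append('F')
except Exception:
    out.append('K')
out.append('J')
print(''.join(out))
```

Execution trace: 'K' (except Exception) → 'J' (after the try/except). Output: KJ

Answer: KJ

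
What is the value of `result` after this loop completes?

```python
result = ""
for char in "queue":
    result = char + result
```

Reverse 'queue'
`result` takes the values: "" → "q" → "uq" → "euq" → "ueuq" → "eueuq"

Answer: "eueuq"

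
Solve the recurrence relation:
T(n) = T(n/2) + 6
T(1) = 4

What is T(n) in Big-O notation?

Each step divides n by 2 and adds 6. After log_2(n) steps we reach T(1)=4. So T(n) = 6·log_2(n) + 4 = O(log n).

Answer: O(log n)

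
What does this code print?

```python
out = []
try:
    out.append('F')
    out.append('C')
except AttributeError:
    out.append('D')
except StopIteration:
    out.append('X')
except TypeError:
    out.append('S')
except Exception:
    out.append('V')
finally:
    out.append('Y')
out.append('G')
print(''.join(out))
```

Execution trace: 'F' (try body) → 'C' (try body, no exception) → 'Y' (finally) → 'G' (after the try/except). Output: FCYG

Answer: FCYG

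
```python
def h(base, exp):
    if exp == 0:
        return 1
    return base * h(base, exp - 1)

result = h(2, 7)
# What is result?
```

h(2, 7) = 2 * 2 * 2 * 2 * 2 * 2 * 2 = 128

Answer: 128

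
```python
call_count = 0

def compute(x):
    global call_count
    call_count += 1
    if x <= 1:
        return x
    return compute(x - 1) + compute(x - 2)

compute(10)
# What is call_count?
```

Calls(x) = 1 + Calls(x-1) + Calls(x-2); Calls(0)=Calls(1)=1. For x=10 this gives 177.

Answer: 177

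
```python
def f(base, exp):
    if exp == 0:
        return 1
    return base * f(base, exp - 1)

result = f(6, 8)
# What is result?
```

f(6, 8) = 6 * 6 * 6 * 6 * 6 * 6 * 6 * 6 = 1679616

Answer: 1679616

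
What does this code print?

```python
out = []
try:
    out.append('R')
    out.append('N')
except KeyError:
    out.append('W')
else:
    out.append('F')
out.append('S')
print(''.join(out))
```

Execution trace: 'R' (try body) → 'N' (try body, no exception) → 'F' (else) → 'S' (after the try/except). Output: RNFS

Answer: RNFS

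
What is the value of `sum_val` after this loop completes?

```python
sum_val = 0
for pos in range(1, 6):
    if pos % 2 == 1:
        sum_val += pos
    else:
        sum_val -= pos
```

Add odd, subtract even
`sum_val` takes the values: 0 → 1 → -1 → 2 → -2 → 3

Answer: 3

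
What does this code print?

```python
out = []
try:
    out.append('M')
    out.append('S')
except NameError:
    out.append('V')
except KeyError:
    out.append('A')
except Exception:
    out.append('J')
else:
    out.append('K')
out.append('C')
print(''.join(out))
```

Execution trace: 'M' (try body) → 'S' (try body, no exception) → 'K' (else) → 'C' (after the try/except). Output: MSKC

Answer: MSKC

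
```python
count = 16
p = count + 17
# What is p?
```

Trace:
`count = 16` → count = 16
`p = count + 17` → p = 33
So p = 33

Answer: 33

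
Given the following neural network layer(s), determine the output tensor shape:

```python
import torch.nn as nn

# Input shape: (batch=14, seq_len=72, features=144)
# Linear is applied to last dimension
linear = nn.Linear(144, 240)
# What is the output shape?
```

Input: (14, 72, 144) -> Output: (14, 72, 240)

Answer: (14, 72, 240)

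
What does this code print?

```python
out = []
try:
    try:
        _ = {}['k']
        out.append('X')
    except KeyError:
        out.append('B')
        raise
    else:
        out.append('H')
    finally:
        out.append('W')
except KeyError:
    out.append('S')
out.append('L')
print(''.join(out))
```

Execution trace: 'B' (inner except KeyError) → 'W' (inner finally) → 'S' (outer except KeyError) → 'L' (after the try/except). Output: BWSL

Answer: BWSL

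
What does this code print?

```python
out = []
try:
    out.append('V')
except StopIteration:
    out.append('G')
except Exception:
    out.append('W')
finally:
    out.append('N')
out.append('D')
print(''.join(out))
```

Execution trace: 'V' (try body, no exception) → 'N' (finally) → 'D' (after the try/except). Output: VND

Answer: VND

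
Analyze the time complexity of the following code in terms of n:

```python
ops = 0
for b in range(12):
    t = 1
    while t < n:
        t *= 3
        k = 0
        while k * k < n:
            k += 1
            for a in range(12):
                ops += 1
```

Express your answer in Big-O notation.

Each loop level contributes: 1 × log n × √n × 1. Multiplying the contributions gives O(√n log n).

Answer: O(√n log n)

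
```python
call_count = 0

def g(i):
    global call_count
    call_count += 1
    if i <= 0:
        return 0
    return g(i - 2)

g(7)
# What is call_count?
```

Linear recursion stepping by 2: 5 calls from i=7 down to ≤0.

Answer: 5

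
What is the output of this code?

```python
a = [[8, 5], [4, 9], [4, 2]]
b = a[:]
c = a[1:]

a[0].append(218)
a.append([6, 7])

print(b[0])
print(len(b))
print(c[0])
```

Key concept: slice with nested mutation.
Step by step:
`a = [[8, 5], [4, 9], [4, 2]]` → a = [[8, 5], [4, 9], [4, 2]]
`b = a[:]` → b = [[8, 5], [4, 9], [4, 2]]
`c = a[1:]` → c = [[4, 9], [4, 2]]
`a[0].append(218)` → a = [[8, 5, 218], [4, 9], [4, 2]]; b = [[8, 5, 218], [4, 9], [4, 2]]
`a.append([6, 7])` → a = [[8, 5, 218], [4, 9], [4, 2], [6, 7]]
`print(b[0])` → prints [8, 5, 218]
`print(len(b))` → prints 3
`print(c[0])` → prints [4, 9]

Answer:
[8, 5, 218]
3
[4, 9]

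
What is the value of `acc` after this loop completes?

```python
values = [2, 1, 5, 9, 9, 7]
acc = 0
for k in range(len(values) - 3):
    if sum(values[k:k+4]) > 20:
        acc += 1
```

Count windows with sum > 20
`acc` takes the values: 0 → 1 → 2

Answer: 2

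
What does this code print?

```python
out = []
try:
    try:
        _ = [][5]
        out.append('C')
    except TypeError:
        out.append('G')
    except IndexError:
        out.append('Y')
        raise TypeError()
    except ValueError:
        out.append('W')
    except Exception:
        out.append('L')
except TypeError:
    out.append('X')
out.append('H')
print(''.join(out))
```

Execution trace: 'Y' (inner except IndexError) → 'X' (outer except TypeError) → 'H' (after the try/except). Output: YXH

Answer: YXH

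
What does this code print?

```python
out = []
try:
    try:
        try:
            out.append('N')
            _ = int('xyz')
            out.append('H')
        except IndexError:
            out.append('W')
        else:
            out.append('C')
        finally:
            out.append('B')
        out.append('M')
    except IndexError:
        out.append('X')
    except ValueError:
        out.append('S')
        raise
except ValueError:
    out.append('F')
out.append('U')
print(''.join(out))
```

Execution trace: 'N' (inner try body) → 'B' (inner finally) → 'S' (except ValueError) → 'F' (outer except ValueError) → 'U' (after the try/except). Output: NBSFU

Answer: NBSFU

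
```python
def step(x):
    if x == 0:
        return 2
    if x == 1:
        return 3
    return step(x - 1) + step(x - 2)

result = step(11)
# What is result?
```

Build up from base cases: step(0)=2, step(1)=3, step(2)=5, step(3)=8, step(4)=13, step(5)=21, step(6)=34, ..., step(11)=377

Answer: 377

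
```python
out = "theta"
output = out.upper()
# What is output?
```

Trace:
`out = "theta"` → out = 'theta'
`output = out.upper()` → output = 'THETA'
So output = 'THETA'

Answer: 'THETA'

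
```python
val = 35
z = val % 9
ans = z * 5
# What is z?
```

Trace:
`val = 35` → val = 35
`z = val % 9` → z = 8
`ans = z * 5` → ans = 40
So z = 8

Answer: 8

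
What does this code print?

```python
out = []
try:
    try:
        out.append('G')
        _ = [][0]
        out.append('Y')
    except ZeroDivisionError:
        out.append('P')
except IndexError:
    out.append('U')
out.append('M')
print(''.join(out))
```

Execution trace: 'G' (try body) → 'U' (outer except IndexError) → 'M' (after the try/except). Output: GUM

Answer: GUM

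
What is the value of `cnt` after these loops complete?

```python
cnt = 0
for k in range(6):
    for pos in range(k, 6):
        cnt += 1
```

Upper triangle: 6 + 5 + ... + 1
`cnt` takes the values: 0 → 1 → 2 → 3 → 4 → 5 → 6 → 7 → 8 → 9 → 10 → 11 → 12 → 13 → 14 → 15 → 16 → 17 → 18 → 19 → 20 → 21

Answer: 21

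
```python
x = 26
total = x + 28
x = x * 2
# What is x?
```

Trace:
`x = 26` → x = 26
`total = x + 28` → total = 54
`x = x * 2` → x = 52
So x = 52

Answer: 52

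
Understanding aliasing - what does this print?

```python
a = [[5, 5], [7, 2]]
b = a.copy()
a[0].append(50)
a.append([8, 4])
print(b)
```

Key concept: shallow copy with nested lists.
Step by step:
`a = [[5, 5], [7, 2]]` → a = [[5, 5], [7, 2]]
`b = a.copy()` → b = [[5, 5], [7, 2]]
`a[0].append(50)` → a = [[5, 5, 50], [7, 2]]; b = [[5, 5, 50], [7, 2]]
`a.append([8, 4])` → a = [[5, 5, 50], [7, 2], [8, 4]]
`print(b)` → prints [[5, 5, 50], [7, 2]]

Answer: [[5, 5, 50], [7, 2]]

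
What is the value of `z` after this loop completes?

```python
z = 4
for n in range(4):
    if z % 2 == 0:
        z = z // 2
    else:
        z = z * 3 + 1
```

Collatz-style transformation from 4
`z` takes the values: 4 → 2 → 1 → 4 → 2

Answer: 2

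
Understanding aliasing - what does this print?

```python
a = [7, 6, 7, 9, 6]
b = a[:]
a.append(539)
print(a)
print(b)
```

Key concept: slice [:] creates copy.
Step by step:
`a = [7, 6, 7, 9, 6]` → a = [7, 6, 7, 9, 6]
`b = a[:]` → b = [7, 6, 7, 9, 6]
`a.append(539)` → a = [7, 6, 7, 9, 6, 539]
`print(a)` → prints [7, 6, 7, 9, 6, 539]
`print(b)` → prints [7, 6, 7, 9, 6]

Answer:
[7, 6, 7, 9, 6, 539]
[7, 6, 7, 9, 6]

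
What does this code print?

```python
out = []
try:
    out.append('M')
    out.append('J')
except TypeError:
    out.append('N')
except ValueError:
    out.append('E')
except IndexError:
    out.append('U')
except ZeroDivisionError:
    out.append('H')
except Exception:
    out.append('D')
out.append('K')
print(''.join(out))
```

Execution trace: 'M' (try body) → 'J' (try body, no exception) → 'K' (after the try/except). Output: MJK

Answer: MJK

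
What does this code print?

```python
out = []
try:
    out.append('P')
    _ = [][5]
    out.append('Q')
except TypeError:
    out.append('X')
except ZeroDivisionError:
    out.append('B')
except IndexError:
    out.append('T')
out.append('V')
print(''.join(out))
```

Execution trace: 'P' (try body) → 'T' (except IndexError) → 'V' (after the try/except). Output: PTV

Answer: PTV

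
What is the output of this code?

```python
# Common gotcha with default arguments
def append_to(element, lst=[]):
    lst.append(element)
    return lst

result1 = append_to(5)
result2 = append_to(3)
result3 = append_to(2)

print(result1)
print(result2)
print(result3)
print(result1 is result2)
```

Key concept: mutable default argument gotcha.
Step by step:
`result1 = append_to(5)` → result1 = [5]
`result2 = append_to(3)` → result1 = [5, 3] (same object as result2); result2 = [5, 3] (same object as result1)
`result3 = append_to(2)` → result1 = [5, 3, 2] (same object as result2, result3); result2 = [5, 3, 2] (same object as result1, result3); result3 = [5, 3, 2] (same object as result1, result2)
`print(result1)` → prints [5, 3, 2]
`print(result2)` → prints [5, 3, 2]
`print(result3)` → prints [5, 3, 2]
`print(result1 is result2)` → prints True

Answer:
[5, 3, 2]
[5, 3, 2]
[5, 3, 2]
True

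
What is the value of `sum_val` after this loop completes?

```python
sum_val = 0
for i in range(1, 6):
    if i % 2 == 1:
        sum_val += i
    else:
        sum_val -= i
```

Add odd, subtract even
`sum_val` takes the values: 0 → 1 → -1 → 2 → -2 → 3

Answer: 3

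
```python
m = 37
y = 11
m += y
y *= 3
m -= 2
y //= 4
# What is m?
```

Trace:
`m = 37` → m = 37
`y = 11` → y = 11
`m += y` → m = 48
`y *= 3` → y = 33
`m -= 2` → m = 46
`y //= 4` → y = 8
So m = 46

Answer: 46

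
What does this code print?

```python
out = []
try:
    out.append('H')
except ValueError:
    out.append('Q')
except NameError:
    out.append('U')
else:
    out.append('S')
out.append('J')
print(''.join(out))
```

Execution trace: 'H' (try body, no exception) → 'S' (else) → 'J' (after the try/except). Output: HSJ

Answer: HSJ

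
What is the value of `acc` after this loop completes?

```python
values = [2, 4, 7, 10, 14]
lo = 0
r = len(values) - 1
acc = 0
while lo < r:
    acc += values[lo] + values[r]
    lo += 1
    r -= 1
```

Sum of pairs from ends
`acc` takes the values: 0 → 16 → 30

Answer: 30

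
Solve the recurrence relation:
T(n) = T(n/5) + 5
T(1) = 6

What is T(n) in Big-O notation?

Each step divides n by 5 and adds 5. After log_5(n) steps we reach T(1)=6. So T(n) = 5·log_5(n) + 6 = O(log n).

Answer: O(log n)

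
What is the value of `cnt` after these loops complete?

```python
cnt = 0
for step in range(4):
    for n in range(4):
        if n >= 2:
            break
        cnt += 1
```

Inner breaks at 2, outer runs 4 times
`cnt` takes the values: 0 → 1 → 2 → 3 → 4 → 5 → 6 → 7 → 8

Answer: 8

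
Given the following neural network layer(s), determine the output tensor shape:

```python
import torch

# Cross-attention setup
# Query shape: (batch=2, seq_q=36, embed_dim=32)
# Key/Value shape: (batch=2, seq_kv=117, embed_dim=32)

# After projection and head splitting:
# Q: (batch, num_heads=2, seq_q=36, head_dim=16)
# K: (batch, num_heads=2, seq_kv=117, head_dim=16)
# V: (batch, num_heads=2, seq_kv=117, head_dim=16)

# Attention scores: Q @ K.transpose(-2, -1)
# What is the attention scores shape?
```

Input: (2, 36, 32) -> Output: (2, 2, 36, 117)

Answer: (2, 2, 36, 117)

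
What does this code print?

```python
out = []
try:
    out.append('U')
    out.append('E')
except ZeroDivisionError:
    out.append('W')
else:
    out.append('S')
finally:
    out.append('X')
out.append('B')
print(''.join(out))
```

Execution trace: 'U' (try body) → 'E' (try body, no exception) → 'S' (else) → 'X' (finally) → 'B' (after the try/except). Output: UESXB

Answer: UESXB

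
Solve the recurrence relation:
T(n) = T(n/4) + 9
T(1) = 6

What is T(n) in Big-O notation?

Each step divides n by 4 and adds 9. After log_4(n) steps we reach T(1)=6. So T(n) = 9·log_4(n) + 6 = O(log n).

Answer: O(log n)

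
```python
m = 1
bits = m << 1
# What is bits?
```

Trace:
`m = 1` → m = 1
`bits = m << 1` → bits = 2
So bits = 2

Answer: 2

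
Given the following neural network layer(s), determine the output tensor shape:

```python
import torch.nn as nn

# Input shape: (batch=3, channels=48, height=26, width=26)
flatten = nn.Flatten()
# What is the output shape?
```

Input: (3, 48, 26, 26) -> Output: (3, 32448)

Answer: (3, 32448)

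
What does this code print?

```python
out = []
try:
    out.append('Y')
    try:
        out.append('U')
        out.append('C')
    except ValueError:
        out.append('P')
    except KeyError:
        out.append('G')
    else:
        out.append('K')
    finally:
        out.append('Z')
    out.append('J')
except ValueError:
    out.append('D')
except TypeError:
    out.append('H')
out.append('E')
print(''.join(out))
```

Execution trace: 'Y' (try body) → 'U' (inner try body) → 'C' (inner try body, no exception) → 'K' (inner else) → 'Z' (inner finally) → 'J' (try body, no exception) → 'E' (after the try/except). Output: YUCKZJE

Answer: YUCKZJE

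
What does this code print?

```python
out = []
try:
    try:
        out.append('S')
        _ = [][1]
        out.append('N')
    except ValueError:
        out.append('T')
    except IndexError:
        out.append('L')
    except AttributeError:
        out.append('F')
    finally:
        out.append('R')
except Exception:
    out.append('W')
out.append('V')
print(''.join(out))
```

Execution trace: 'S' (inner try body) → 'L' (inner except IndexError) → 'R' (inner finally) → 'V' (after the try/except). Output: SLRV

Answer: SLRV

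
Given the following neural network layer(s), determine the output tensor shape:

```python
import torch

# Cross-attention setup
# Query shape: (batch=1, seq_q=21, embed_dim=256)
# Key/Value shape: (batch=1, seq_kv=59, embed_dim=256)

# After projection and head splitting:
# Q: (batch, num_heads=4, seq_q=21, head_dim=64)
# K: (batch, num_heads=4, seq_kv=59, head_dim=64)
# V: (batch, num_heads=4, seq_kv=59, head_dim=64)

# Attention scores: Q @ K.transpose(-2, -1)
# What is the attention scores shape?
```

Input: (1, 21, 256) -> Output: (1, 4, 21, 59)

Answer: (1, 4, 21, 59)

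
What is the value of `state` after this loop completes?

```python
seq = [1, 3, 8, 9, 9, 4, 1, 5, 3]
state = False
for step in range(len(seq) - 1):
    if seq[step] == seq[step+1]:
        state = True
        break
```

Check consecutive duplicates in [1, 3, 8, 9, 9, 4, 1, 5, 3]
`state` takes the values: False → True

Answer: True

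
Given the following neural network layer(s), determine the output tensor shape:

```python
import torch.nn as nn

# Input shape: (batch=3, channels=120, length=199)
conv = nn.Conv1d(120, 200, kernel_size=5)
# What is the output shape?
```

Input: (3, 120, 199) -> Output: (3, 200, 195)

Answer: (3, 200, 195)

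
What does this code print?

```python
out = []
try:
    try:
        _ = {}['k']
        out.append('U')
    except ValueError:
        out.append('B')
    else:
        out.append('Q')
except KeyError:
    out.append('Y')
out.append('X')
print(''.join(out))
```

Execution trace: 'Y' (outer except KeyError) → 'X' (after the try/except). Output: YX

Answer: YX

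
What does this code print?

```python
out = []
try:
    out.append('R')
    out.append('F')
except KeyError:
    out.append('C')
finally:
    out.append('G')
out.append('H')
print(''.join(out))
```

Execution trace: 'R' (try body) → 'F' (try body, no exception) → 'G' (finally) → 'H' (after the try/except). Output: RFGH

Answer: RFGH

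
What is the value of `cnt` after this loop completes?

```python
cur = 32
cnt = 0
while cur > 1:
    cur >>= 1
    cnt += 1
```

Count right shifts until 1
`cnt` takes the values: 0 → 1 → 2 → 3 → 4 → 5

Answer: 5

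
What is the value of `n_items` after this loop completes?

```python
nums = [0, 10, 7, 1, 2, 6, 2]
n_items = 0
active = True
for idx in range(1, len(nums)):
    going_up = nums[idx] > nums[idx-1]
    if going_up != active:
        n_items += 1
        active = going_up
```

Count direction changes in [0, 10, 7, 1, 2, 6, 2]
`n_items` takes the values: 0 → 1 → 2 → 3

Answer: 3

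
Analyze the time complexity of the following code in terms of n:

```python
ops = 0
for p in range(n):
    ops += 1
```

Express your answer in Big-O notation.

Each loop level contributes: n. Multiplying the contributions gives O(n).

Answer: O(n)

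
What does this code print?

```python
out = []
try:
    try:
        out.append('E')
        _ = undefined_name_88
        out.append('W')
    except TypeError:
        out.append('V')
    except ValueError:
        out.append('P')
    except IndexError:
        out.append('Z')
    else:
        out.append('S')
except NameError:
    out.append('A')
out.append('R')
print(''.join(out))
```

Execution trace: 'E' (inner try body) → 'A' (outer except NameError) → 'R' (after the try/except). Output: EAR

Answer: EAR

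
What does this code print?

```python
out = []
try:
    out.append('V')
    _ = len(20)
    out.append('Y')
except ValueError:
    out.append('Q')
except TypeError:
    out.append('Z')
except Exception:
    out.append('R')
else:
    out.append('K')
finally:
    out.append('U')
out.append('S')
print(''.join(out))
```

Execution trace: 'V' (try body) → 'Z' (except TypeError) → 'U' (finally) → 'S' (after the try/except). Output: VZUS

Answer: VZUS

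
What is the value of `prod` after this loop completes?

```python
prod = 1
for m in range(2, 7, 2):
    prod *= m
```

Product of even numbers 2 to 6
`prod` takes the values: 1 → 2 → 8 → 48

Answer: 48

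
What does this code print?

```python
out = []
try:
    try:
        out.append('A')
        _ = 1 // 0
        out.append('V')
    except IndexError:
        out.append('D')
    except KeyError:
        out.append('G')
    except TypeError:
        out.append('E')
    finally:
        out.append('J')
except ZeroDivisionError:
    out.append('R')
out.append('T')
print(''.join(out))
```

Execution trace: 'A' (try body) → 'J' (finally) → 'R' (outer except ZeroDivisionError) → 'T' (after the try/except). Output: AJRT

Answer: AJRT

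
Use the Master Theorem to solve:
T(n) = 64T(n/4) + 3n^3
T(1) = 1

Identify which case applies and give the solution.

a=64, b=4, f(n)=3n^3. log_4(64) = 3. Since c=3 = 3, Case 2 applies: T(n) = Θ(n^log_b(a) · log n) = O(n^3 log n).

Answer: O(n^3 log n) - Case 2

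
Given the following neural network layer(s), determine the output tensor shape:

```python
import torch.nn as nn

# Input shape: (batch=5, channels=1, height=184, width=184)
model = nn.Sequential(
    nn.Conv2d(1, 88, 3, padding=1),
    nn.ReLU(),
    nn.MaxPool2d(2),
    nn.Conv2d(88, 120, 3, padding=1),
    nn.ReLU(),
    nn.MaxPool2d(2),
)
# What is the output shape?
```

Input: (5, 1, 184, 184) -> after first Conv2d: (5, 88, 184, 184) -> after first MaxPool2d: (5, 88, 92, 92) -> after second Conv2d: (5, 120, 92, 92) -> Output: (5, 120, 46, 46)

Answer: (5, 120, 46, 46)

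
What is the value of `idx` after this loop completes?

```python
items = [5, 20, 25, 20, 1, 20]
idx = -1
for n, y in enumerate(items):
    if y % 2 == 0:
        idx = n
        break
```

First even number index in [5, 20, 25, 20, 1, 20]
`idx` takes the values: -1 → 1

Answer: 1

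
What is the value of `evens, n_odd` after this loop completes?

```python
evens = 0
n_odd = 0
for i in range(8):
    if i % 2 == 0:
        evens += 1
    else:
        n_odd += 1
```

Count evens and odds in range(8)
`evens, n_odd` takes the values: (0, 0) → (1, 0) → (1, 1) → (2, 1) → (2, 2) → (3, 2) → (3, 3) → (4, 3) → (4, 4)

Answer: 4, 4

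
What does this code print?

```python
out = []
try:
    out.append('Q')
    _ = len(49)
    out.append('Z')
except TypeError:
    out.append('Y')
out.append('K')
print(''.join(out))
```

Execution trace: 'Q' (try body) → 'Y' (except TypeError) → 'K' (after the try/except). Output: QYK

Answer: QYK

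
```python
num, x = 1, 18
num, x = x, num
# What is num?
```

Trace:
`num, x = 1, 18` → num = 1; x = 18
`num, x = x, num` → num = 18; x = 1
So num = 18

Answer: 18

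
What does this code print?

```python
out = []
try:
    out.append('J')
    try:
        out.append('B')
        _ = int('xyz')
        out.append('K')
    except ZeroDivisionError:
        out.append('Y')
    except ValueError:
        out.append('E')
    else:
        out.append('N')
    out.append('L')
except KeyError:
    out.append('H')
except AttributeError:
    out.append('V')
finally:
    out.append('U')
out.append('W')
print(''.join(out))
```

Execution trace: 'J' (try body) → 'B' (inner try body) → 'E' (inner except ValueError) → 'L' (try body, no exception) → 'U' (finally) → 'W' (after the try/except). Output: JBELUW

Answer: JBELUW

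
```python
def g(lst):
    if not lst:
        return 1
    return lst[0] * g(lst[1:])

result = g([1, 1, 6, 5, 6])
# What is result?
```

Product over [1, 1, 6, 5, 6] = 1 * 1 * 6 * 5 * 6 = 180

Answer: 180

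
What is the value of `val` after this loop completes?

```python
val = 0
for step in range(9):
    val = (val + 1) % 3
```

Increment mod 3, 9 times = 0
`val` takes the values: 0 → 1 → 2 → 0 → 1 → 2 → 0 → 1 → 2 → 0

Answer: 0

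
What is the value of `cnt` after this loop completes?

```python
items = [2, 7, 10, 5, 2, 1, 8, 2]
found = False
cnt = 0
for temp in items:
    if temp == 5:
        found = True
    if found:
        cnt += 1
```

Count elements after first 5 in [2, 7, 10, 5, 2, 1, 8, 2]
`cnt` takes the values: 0 → 1 → 2 → 3 → 4 → 5

Answer: 5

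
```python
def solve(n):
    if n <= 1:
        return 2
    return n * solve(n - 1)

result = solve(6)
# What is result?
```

solve(6) = 6 * 5 * 4 * 3 * 2 * 2 = 1440

Answer: 1440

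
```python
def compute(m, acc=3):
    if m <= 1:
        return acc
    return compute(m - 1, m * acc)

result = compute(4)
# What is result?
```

Accumulator trace (n, acc): (4, 3) -> (3, 12) -> (2, 36) -> (1, 72) -> return 72

Answer: 72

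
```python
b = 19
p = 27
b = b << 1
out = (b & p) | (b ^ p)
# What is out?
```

Trace:
`b = 19` → b = 19
`p = 27` → p = 27
`b = b << 1` → b = 38
`out = (b & p) | (b ^ p)` → out = 63
So out = 63

Answer: 63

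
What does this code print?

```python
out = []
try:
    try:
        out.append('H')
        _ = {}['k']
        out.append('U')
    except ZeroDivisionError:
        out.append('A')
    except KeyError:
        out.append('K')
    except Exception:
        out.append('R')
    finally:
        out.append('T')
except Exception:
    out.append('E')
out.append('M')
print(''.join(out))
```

Execution trace: 'H' (inner try body) → 'K' (inner except KeyError) → 'T' (inner finally) → 'M' (after the try/except). Output: HKTM

Answer: HKTM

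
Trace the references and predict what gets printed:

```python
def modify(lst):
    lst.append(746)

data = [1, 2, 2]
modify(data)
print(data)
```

Key concept: function modifies passed list.
Step by step:
`data = [1, 2, 2]` → data = [1, 2, 2]
`modify(data)` → data = [1, 2, 2, 746]
`print(data)` → prints [1, 2, 2, 746]

Answer: [1, 2, 2, 746]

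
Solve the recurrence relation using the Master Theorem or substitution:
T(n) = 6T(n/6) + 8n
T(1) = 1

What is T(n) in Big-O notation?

By Master Theorem: a=6, b=6, f(n)=8n. Since log_6(6) = 1 and f(n) = Θ(n^1), Case 2 applies. T(n) = O(n log n).

Answer: O(n log n)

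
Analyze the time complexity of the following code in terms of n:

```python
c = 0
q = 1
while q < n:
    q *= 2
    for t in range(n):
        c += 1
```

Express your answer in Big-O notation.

Each loop level contributes: log n × n. Multiplying the contributions gives O(n log n).

Answer: O(n log n)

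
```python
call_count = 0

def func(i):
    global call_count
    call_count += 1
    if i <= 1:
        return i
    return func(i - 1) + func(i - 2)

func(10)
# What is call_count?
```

Calls(i) = 1 + Calls(i-1) + Calls(i-2); Calls(0)=Calls(1)=1. For i=10 this gives 177.

Answer: 177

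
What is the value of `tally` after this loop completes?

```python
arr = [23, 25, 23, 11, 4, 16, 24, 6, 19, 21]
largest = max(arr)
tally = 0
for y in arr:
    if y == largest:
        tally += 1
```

Count of max value 25 in [23, 25, 23, 11, 4, 16, 24, 6, 19, 21]
`tally` takes the values: 0 → 1

Answer: 1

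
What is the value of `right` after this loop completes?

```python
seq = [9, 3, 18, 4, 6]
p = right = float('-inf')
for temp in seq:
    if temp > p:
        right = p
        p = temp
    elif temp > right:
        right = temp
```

Second largest (with repeats) in [9, 3, 18, 4, 6]
`right` takes the values: -inf → 3 → 9

Answer: 9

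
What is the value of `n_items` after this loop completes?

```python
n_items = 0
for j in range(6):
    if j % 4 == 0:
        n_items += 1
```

Count numbers divisible by 4 in range(6)
`n_items` takes the values: 0 → 1 → 2

Answer: 2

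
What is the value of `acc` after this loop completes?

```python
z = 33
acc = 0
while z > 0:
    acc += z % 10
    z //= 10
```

Sum digits of 33
`acc` takes the values: 0 → 3 → 6

Answer: 6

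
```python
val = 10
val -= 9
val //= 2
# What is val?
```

Trace:
`val = 10` → val = 10
`val -= 9` → val = 1
`val //= 2` → val = 0
So val = 0

Answer: 0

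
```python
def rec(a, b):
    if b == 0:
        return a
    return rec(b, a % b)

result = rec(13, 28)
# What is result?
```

rec(13, 28) -> rec(28, 13) -> rec(13, 2) -> rec(2, 1) -> rec(1, 0) -> 1

Answer: 1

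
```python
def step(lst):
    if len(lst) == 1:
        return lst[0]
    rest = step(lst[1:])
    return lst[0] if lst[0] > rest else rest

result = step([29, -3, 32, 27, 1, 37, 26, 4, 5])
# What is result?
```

Recursive max over [29, -3, 32, 27, 1, 37, 26, 4, 5] = 37

Answer: 37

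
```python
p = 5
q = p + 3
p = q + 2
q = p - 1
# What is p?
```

Trace:
`p = 5` → p = 5
`q = p + 3` → q = 8
`p = q + 2` → p = 10
`q = p - 1` → q = 9
So p = 10

Answer: 10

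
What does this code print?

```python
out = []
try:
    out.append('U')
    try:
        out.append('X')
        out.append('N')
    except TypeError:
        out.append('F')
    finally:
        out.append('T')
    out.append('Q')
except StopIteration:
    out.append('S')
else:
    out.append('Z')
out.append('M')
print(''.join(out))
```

Execution trace: 'U' (try body) → 'X' (inner try body) → 'N' (inner try body, no exception) → 'T' (inner finally) → 'Q' (try body, no exception) → 'Z' (else) → 'M' (after the try/except). Output: UXNTQZM

Answer: UXNTQZM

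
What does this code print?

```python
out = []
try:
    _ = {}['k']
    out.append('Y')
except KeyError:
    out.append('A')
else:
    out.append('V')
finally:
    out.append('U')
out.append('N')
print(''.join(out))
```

Execution trace: 'A' (except KeyError) → 'U' (finally) → 'N' (after the try/except). Output: AUN

Answer: AUN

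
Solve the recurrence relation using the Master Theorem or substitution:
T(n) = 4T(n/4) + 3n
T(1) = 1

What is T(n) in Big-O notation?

By Master Theorem: a=4, b=4, f(n)=3n. Since log_4(4) = 1 and f(n) = Θ(n^1), Case 2 applies. T(n) = O(n log n).

Answer: O(n log n)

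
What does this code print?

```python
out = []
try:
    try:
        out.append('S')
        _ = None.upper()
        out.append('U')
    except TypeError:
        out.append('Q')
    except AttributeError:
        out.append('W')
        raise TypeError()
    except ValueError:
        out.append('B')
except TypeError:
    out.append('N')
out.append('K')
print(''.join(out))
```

Execution trace: 'S' (try body) → 'W' (except AttributeError) → 'N' (outer except TypeError) → 'K' (after the try/except). Output: SWNK

Answer: SWNK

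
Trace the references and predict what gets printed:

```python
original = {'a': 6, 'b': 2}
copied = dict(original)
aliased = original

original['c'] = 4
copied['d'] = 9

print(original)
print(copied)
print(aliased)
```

Key concept: dict() creates copy, assignment creates alias.
Step by step:
`original = {'a': 6, 'b': 2}` → original = {'a': 6, 'b': 2}
`copied = dict(original)` → copied = {'a': 6, 'b': 2}
`aliased = original` → aliased = {'a': 6, 'b': 2} (same object as original)
`original['c'] = 4` → original = {'a': 6, 'b': 2, 'c': 4} (same object as aliased); aliased = {'a': 6, 'b': 2, 'c': 4} (same object as original)
`copied['d'] = 9` → copied = {'a': 6, 'b': 2, 'd': 9}
`print(original)` → prints {'a': 6, 'b': 2, 'c': 4}
`print(copied)` → prints {'a': 6, 'b': 2, 'd': 9}
`print(aliased)` → prints {'a': 6, 'b': 2, 'c': 4}

Answer:
{'a': 6, 'b': 2, 'c': 4}
{'a': 6, 'b': 2, 'd': 9}
{'a': 6, 'b': 2, 'c': 4}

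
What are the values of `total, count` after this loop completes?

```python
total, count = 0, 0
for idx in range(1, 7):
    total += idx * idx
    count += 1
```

Sum of squares and count
`total, count` takes the values: (0, 0) → (1, 0) → (1, 1) → (5, 1) → (5, 2) → (14, 2) → (14, 3) → (30, 3) → (30, 4) → (55, 4) → (55, 5) → (91, 5) → (91, 6)

Answer: 91, 6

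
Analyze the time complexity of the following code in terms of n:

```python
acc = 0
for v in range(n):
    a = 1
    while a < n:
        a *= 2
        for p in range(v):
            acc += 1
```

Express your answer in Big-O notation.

Each loop level contributes: n × log n × n. Multiplying the contributions gives O(n^2 log n).

Answer: O(n^2 log n)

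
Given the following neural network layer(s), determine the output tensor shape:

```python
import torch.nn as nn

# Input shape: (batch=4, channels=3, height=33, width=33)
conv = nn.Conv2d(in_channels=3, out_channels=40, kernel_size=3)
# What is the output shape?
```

Input: (4, 3, 33, 33) -> Output: (4, 40, 31, 31)

Answer: (4, 40, 31, 31)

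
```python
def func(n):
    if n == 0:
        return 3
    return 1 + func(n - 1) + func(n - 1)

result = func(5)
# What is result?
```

func(n) = 1 + 2·func(n-1), func(0)=3. Closed form: (3+1)·2^5 - 1 = 127.

Answer: 127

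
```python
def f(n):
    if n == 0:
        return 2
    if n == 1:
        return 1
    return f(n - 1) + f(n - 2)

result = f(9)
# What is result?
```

Build up from base cases: f(0)=2, f(1)=1, f(2)=3, f(3)=4, f(4)=7, f(5)=11, f(6)=18, ..., f(9)=76

Answer: 76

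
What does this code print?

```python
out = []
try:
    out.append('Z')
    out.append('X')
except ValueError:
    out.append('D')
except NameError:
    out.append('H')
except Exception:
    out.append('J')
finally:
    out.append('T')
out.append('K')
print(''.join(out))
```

Execution trace: 'Z' (try body) → 'X' (try body, no exception) → 'T' (finally) → 'K' (after the try/except). Output: ZXTK

Answer: ZXTK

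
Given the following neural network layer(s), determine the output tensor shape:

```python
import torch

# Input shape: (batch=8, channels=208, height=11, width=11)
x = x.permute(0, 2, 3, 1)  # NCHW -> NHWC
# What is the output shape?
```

Input: (8, 208, 11, 11) -> Output: (8, 11, 11, 208)

Answer: (8, 11, 11, 208)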